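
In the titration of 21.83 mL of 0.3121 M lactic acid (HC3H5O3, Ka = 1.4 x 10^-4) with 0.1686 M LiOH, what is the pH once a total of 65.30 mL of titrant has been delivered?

12.68

n(acid) = 0.3121 x 0.02183 = 0.006813 mol; n(LiOH) added = 0.1686 x 0.06530 = 0.01101 mol.
Base is in excess by 0.01101 - 0.006813 = 0.004196 mol in a total volume of 0.08713 L.
[OH^-] = 0.004196/0.08713 = 0.04816 M, so pOH = 1.32 and pH = 14.00 - 1.32 = 12.68.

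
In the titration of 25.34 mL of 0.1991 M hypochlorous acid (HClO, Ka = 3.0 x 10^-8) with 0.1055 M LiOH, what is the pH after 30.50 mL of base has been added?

7.77

Initial n(HClO) = 0.1991 x 0.02534 = 0.005045 mol.
n(LiOH) added = 0.1055 x 0.03050 = 0.003218 mol, converting that many moles of HClO to ClO-.
Remaining n(HClO) = 0.001827 mol; n(ClO-) = 0.003218 mol.
By Henderson-Hasselbalch, pH = pKa + log([A^-]/[HA]) = 7.52 + log(0.003218/0.001827) = 7.52 + (+0.25) = 7.77.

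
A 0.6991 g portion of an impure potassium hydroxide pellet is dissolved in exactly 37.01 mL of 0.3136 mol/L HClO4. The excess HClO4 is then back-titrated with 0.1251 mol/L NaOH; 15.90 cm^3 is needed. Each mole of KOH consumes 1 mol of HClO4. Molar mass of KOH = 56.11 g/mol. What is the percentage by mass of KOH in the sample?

77.2%

Total n(HClO4) added = 0.3136 x 0.03701 = 0.01161 mol.
n(NaOH) used = 0.1251 x 0.01590 = 0.001989 mol, which equals the excess n(HClO4).
So n(HClO4) consumed by the sample = 0.01161 - 0.001989 = 0.009617 mol.
n(KOH) = 0.009617 / 1 = 0.009617 mol.
mass KOH = 0.009617 x 56.11 = 0.5396 g, so %KOH = 0.5396/0.6991 x 100 = 77.2%.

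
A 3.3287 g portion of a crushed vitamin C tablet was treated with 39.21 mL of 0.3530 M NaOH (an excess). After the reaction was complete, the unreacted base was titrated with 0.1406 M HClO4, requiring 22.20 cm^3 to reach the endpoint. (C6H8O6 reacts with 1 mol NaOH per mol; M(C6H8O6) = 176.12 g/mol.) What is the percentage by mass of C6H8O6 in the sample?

56.7%

Total n(NaOH) added = 0.3530 x 0.03921 = 0.01384 mol.
n(HClO4) used = 0.1406 x 0.02220 = 0.003121 mol, which equals the excess n(NaOH).
So n(NaOH) consumed by the sample = 0.01384 - 0.003121 = 0.01072 mol.
n(C6H8O6) = 0.01072 / 1 = 0.01072 mol.
mass C6H8O6 = 0.01072 x 176.12 = 1.888 g, so %C6H8O6 = 1.888/3.3287 x 100 = 56.7%.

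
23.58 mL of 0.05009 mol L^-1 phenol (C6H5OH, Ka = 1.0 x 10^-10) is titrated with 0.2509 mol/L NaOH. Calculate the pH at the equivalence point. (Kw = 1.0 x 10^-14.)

n(C6H5OH) = 0.05009 x 0.02358 = 0.001181 mol; V(NaOH) at equivalence = 0.001181/0.2509 = 0.004708 L.
At equivalence all the acid is converted to C6H5O-; total volume = 0.02358 + 0.004708 = 0.02829 L, so [C6H5O-] = 0.001181/0.02829 = 0.04175 M.
Kb = Kw/Ka = 1.0e-14 / 1.0 x 10^-10 = 0.000100.
[OH^-] = sqrt(Kb x [C6H5O-]) = sqrt(0.000100 x 0.04175) = 0.00204 M.
pOH = 2.69, so pH = 14.00 - 2.69 = 11.31.

11.31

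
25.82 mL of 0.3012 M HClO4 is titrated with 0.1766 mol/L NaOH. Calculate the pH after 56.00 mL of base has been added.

12.41

n(acid) = 0.3012 x 0.02582 = 0.007777 mol; n(NaOH) added = 0.1766 x 0.05600 = 0.009890 mol.
Base is in excess by 0.009890 - 0.007777 = 0.002113 mol in a total volume of 0.08182 L.
[OH^-] = 0.002113/0.08182 = 0.02582 M, so pOH = 1.59 and pH = 14.00 - 1.59 = 12.41.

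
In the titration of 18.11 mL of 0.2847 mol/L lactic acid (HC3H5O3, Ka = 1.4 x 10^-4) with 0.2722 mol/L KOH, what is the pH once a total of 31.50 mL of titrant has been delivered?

12.84

n(acid) = 0.2847 x 0.01811 = 0.005156 mol; n(KOH) added = 0.2722 x 0.03150 = 0.008574 mol.
Base is in excess by 0.008574 - 0.005156 = 0.003418 mol in a total volume of 0.04961 L.
[OH^-] = 0.003418/0.04961 = 0.06891 M, so pOH = 1.16 and pH = 14.00 - 1.16 = 12.84.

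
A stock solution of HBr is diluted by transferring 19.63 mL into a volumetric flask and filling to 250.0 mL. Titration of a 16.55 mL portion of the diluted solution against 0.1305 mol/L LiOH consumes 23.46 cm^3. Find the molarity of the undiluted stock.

n(LiOH) = 0.1305 x 0.02346 = 0.003062 mol.
n(HBr) in the aliquot = 0.003062 mol.
[diluted HBr] = 0.003062 / 0.01655 = 0.1850 M.
Dilution factor = 250.0/19.63 = 12.74, so [stock] = 0.1850 x 12.74 = 2.36 M.

2.36 M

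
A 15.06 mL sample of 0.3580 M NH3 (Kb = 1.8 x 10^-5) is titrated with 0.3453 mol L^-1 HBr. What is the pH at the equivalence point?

5.01

n(NH3) = 0.3580 x 0.01506 = 0.005391 mol; V(HBr) at equivalence = 0.005391/0.3453 = 0.01561 L.
At equivalence the base is fully converted to NH4+; total volume = 0.03067 L, so [NH4+] = 0.005391/0.03067 = 0.1758 M.
Ka(NH4+) = Kw/Kb = 1.0e-14 / 1.8 x 10^-5 = 5.56e-10.
[H^+] = sqrt(Ka x [NH4+]) = sqrt(5.56e-10 x 0.1758) = 9.88e-6 M.
pH = -log(9.88e-6) = 5.01.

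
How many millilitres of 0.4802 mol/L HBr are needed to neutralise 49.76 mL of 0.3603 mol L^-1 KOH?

37.3 mL

n(KOH) = 0.3603 mol/L x 0.04976 L = 0.01793 mol.
At equivalence n(HBr) = n(KOH) = 0.01793 mol.
V(HBr) = 0.01793 / 0.4802 = 0.03734 L = 37.3 mL.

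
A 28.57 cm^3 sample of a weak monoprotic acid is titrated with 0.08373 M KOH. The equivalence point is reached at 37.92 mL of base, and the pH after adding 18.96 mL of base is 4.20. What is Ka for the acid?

18.96 mL is half of the equivalence volume, so this is the half-equivalence point where [HA] = [A^-].
At half-equivalence pH = pKa, so pKa = 4.20.
Ka = 10^(-4.20) = 6.3 x 10^-5.

6.3 x 10^-5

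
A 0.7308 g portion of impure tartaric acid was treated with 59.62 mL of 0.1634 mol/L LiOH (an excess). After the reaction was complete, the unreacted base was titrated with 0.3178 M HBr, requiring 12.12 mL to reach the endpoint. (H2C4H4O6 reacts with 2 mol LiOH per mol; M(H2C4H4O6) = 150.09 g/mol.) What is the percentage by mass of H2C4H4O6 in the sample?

60.5%

Total n(LiOH) added = 0.1634 x 0.05962 = 0.009742 mol.
n(HBr) used = 0.3178 x 0.01212 = 0.003852 mol, which equals the excess n(LiOH).
So n(LiOH) consumed by the sample = 0.009742 - 0.003852 = 0.005890 mol.
n(H2C4H4O6) = 0.005890 / 2 = 0.002945 mol.
mass H2C4H4O6 = 0.002945 x 150.09 = 0.4420 g, so %H2C4H4O6 = 0.4420/0.7308 x 100 = 60.5%.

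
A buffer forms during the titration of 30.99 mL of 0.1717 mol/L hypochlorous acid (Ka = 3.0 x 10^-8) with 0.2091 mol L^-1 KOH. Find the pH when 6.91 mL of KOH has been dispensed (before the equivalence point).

Initial n(HClO) = 0.1717 x 0.03099 = 0.005321 mol.
n(KOH) added = 0.2091 x 0.006910 = 0.001445 mol, converting that many moles of HClO to ClO-.
Remaining n(HClO) = 0.003876 mol; n(ClO-) = 0.001445 mol.
By Henderson-Hasselbalch, pH = pKa + log([A^-]/[HA]) = 7.52 + log(0.001445/0.003876) = 7.52 + (-0.43) = 7.09.

7.09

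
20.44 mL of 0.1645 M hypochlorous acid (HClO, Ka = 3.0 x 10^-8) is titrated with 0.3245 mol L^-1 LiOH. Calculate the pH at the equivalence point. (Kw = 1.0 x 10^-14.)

10.28

n(HClO) = 0.1645 x 0.02044 = 0.003362 mol; V(LiOH) at equivalence = 0.003362/0.3245 = 0.01036 L.
At equivalence all the acid is converted to ClO-; total volume = 0.02044 + 0.01036 = 0.03080 L, so [ClO-] = 0.003362/0.03080 = 0.1092 M.
Kb = Kw/Ka = 1.0e-14 / 3.0 x 10^-8 = 3.33e-7.
[OH^-] = sqrt(Kb x [ClO-]) = sqrt(3.33e-7 x 0.1092) = 0.000191 M.
pOH = 3.72, so pH = 14.00 - 3.72 = 10.28.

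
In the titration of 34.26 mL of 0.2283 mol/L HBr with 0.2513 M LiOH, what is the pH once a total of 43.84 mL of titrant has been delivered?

12.61

n(acid) = 0.2283 x 0.03426 = 0.007822 mol; n(LiOH) added = 0.2513 x 0.04384 = 0.01102 mol.
Base is in excess by 0.01102 - 0.007822 = 0.003195 mol in a total volume of 0.07810 L.
[OH^-] = 0.003195/0.07810 = 0.04091 M, so pOH = 1.39 and pH = 14.00 - 1.39 = 12.61.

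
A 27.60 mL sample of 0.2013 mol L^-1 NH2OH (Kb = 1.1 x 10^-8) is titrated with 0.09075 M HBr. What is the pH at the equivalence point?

n(NH2OH) = 0.2013 x 0.02760 = 0.005556 mol; V(HBr) at equivalence = 0.005556/0.09075 = 0.06122 L.
At equivalence the base is fully converted to NH3OH+; total volume = 0.08882 L, so [NH3OH+] = 0.005556/0.08882 = 0.06255 M.
Ka(NH3OH+) = Kw/Kb = 1.0e-14 / 1.1 x 10^-8 = 9.09e-7.
[H^+] = sqrt(Ka x [NH3OH+]) = sqrt(9.09e-7 x 0.06255) = 0.000238 M.
pH = -log(0.000238) = 3.62.

3.62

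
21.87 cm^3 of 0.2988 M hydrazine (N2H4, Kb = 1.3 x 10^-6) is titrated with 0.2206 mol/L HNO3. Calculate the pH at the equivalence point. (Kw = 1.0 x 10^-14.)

n(N2H4) = 0.2988 x 0.02187 = 0.006535 mol; V(HNO3) at equivalence = 0.006535/0.2206 = 0.02962 L.
At equivalence the base is fully converted to N2H5+; total volume = 0.05149 L, so [N2H5+] = 0.006535/0.05149 = 0.1269 M.
Ka(N2H5+) = Kw/Kb = 1.0e-14 / 1.3 x 10^-6 = 7.69e-9.
[H^+] = sqrt(Ka x [N2H5+]) = sqrt(7.69e-9 x 0.1269) = 3.12e-5 M.
pH = -log(3.12e-5) = 4.51.

4.51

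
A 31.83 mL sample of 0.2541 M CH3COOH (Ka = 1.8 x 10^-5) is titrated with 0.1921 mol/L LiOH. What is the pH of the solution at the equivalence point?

8.89

n(CH3COOH) = 0.2541 x 0.03183 = 0.008088 mol; V(LiOH) at equivalence = 0.008088/0.1921 = 0.04210 L.
At equivalence all the acid is converted to CH3COO-; total volume = 0.03183 + 0.04210 = 0.07393 L, so [CH3COO-] = 0.008088/0.07393 = 0.1094 M.
Kb = Kw/Ka = 1.0e-14 / 1.8 x 10^-5 = 5.56e-10.
[OH^-] = sqrt(Kb x [CH3COO-]) = sqrt(5.56e-10 x 0.1094) = 7.80e-6 M.
pOH = 5.11, so pH = 14.00 - 5.11 = 8.89.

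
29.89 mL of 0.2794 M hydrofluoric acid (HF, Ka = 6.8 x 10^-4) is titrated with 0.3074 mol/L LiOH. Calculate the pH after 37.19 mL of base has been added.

12.66

n(acid) = 0.2794 x 0.02989 = 0.008351 mol; n(LiOH) added = 0.3074 x 0.03719 = 0.01143 mol.
Base is in excess by 0.01143 - 0.008351 = 0.003081 mol in a total volume of 0.06708 L.
[OH^-] = 0.003081/0.06708 = 0.04593 M, so pOH = 1.34 and pH = 14.00 - 1.34 = 12.66.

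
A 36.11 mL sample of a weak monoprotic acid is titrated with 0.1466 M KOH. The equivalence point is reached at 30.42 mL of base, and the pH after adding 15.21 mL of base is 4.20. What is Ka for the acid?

15.21 mL is half of the equivalence volume, so this is the half-equivalence point where [HA] = [A^-].
At half-equivalence pH = pKa, so pKa = 4.20.
Ka = 10^(-4.20) = 6.3 x 10^-5.

6.3 x 10^-5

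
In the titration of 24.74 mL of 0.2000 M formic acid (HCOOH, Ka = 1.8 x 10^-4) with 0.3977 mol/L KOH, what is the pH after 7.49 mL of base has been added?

Initial n(HCOOH) = 0.2000 x 0.02474 = 0.004948 mol.
n(KOH) added = 0.3977 x 0.007490 = 0.002979 mol, converting that many moles of HCOOH to HCOO-.
Remaining n(HCOOH) = 0.001969 mol; n(HCOO-) = 0.002979 mol.
By Henderson-Hasselbalch, pH = pKa + log([A^-]/[HA]) = 3.74 + log(0.002979/0.001969) = 3.74 + (+0.18) = 3.92.

3.92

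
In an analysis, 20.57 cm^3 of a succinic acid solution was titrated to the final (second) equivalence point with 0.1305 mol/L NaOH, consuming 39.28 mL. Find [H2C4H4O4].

0.125 M

n(NaOH) = 0.1305 x 0.03928 = 0.005126 mol.
At the final (second) equivalence point, 2 mol OH^- react per mol H2C4H4O4, so n(H2C4H4O4) = 0.005126 / 2 = 0.002563 mol.
[H2C4H4O4] = 0.002563 / 0.02057 L = 0.125 M.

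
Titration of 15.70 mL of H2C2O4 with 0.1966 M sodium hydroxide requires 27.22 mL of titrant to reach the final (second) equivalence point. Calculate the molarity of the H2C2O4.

0.170 M

n(NaOH) = 0.1966 x 0.02722 = 0.005351 mol.
At the final (second) equivalence point, 2 mol OH^- react per mol H2C2O4, so n(H2C2O4) = 0.005351 / 2 = 0.002676 mol.
[H2C2O4] = 0.002676 / 0.01570 L = 0.170 M.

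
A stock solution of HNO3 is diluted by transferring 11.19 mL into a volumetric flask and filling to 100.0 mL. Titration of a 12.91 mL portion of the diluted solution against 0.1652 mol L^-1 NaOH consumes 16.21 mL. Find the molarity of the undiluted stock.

n(NaOH) = 0.1652 x 0.01621 = 0.002678 mol.
n(HNO3) in the aliquot = 0.002678 mol.
[diluted HNO3] = 0.002678 / 0.01291 = 0.2074 M.
Dilution factor = 100.0/11.19 = 8.937, so [stock] = 0.2074 x 8.937 = 1.85 M.

1.85 M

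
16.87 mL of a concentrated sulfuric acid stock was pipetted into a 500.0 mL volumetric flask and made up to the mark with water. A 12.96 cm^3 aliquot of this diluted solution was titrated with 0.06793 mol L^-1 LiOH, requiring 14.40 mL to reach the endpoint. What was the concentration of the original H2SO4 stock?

1.12 M

n(LiOH) = 0.06793 x 0.01440 = 0.0009782 mol.
n(H2SO4) in the aliquot = 0.0009782 x 1/2 = 0.0004891 mol.
[diluted H2SO4] = 0.0004891 / 0.01296 = 0.03774 M.
Dilution factor = 500.0/16.87 = 29.64, so [stock] = 0.03774 x 29.64 = 1.12 M.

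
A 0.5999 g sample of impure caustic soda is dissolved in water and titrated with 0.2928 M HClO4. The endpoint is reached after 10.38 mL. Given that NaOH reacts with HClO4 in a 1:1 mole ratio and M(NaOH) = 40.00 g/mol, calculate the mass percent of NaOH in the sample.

n(HClO4) = 0.2928 x 0.01038 = 0.003039 mol.
n(NaOH) = 0.003039 / 1 = 0.003039 mol.
mass of NaOH = 0.003039 x 40.00 = 0.1216 g.
% purity = 0.1216 / 0.5999 x 100 = 20.3%.

20.3%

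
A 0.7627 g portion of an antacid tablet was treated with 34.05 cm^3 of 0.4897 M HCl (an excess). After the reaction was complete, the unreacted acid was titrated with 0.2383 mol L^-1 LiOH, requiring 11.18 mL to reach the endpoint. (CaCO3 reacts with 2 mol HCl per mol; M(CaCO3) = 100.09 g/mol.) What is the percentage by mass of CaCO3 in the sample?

Total n(HCl) added = 0.4897 x 0.03405 = 0.01667 mol.
n(LiOH) used = 0.2383 x 0.01118 = 0.002664 mol, which equals the excess n(HCl).
So n(HCl) consumed by the sample = 0.01667 - 0.002664 = 0.01401 mol.
n(CaCO3) = 0.01401 / 2 = 0.007005 mol.
mass CaCO3 = 0.007005 x 100.09 = 0.7011 g, so %CaCO3 = 0.7011/0.7627 x 100 = 91.9%.

91.9%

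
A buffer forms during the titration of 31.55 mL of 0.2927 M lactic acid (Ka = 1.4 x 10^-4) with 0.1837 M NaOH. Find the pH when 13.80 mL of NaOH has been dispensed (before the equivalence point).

3.43

Initial n(HC3H5O3) = 0.2927 x 0.03155 = 0.009235 mol.
n(NaOH) added = 0.1837 x 0.01380 = 0.002535 mol, converting that many moles of HC3H5O3 to C3H5O3-.
Remaining n(HC3H5O3) = 0.006700 mol; n(C3H5O3-) = 0.002535 mol.
By Henderson-Hasselbalch, pH = pKa + log([A^-]/[HA]) = 3.85 + log(0.002535/0.006700) = 3.85 + (-0.42) = 3.43.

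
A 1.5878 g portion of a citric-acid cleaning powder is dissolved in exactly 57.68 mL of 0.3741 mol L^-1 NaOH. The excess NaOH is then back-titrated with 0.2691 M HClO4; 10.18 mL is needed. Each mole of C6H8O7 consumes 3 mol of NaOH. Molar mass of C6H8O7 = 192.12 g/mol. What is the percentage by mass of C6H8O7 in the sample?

Total n(NaOH) added = 0.3741 x 0.05768 = 0.02158 mol.
n(HClO4) used = 0.2691 x 0.01018 = 0.002739 mol, which equals the excess n(NaOH).
So n(NaOH) consumed by the sample = 0.02158 - 0.002739 = 0.01884 mol.
n(C6H8O7) = 0.01884 / 3 = 0.006280 mol.
mass C6H8O7 = 0.006280 x 192.12 = 1.206 g, so %C6H8O7 = 1.206/1.5878 x 100 = 76.0%.

76.0%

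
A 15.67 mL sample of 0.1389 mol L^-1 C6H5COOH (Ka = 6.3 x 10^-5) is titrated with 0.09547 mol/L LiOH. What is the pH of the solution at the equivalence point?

8.48

n(C6H5COOH) = 0.1389 x 0.01567 = 0.002177 mol; V(LiOH) at equivalence = 0.002177/0.09547 = 0.02280 L.
At equivalence all the acid is converted to C6H5COO-; total volume = 0.01567 + 0.02280 = 0.03847 L, so [C6H5COO-] = 0.002177/0.03847 = 0.05658 M.
Kb = Kw/Ka = 1.0e-14 / 6.3 x 10^-5 = 1.59e-10.
[OH^-] = sqrt(Kb x [C6H5COO-]) = sqrt(1.59e-10 x 0.05658) = 3.00e-6 M.
pOH = 5.52, so pH = 14.00 - 5.52 = 8.48.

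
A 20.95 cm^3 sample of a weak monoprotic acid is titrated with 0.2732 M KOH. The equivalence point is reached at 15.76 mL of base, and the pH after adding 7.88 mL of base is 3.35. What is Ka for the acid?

4.5 x 10^-4

7.88 mL is half of the equivalence volume, so this is the half-equivalence point where [HA] = [A^-].
At half-equivalence pH = pKa, so pKa = 3.35.
Ka = 10^(-3.35) = 4.5 x 10^-4.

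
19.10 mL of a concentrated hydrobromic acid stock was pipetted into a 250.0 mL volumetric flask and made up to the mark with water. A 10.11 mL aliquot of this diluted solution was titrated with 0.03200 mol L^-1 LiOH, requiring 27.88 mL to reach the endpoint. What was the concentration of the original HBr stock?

1.16 M

n(LiOH) = 0.03200 x 0.02788 = 0.0008922 mol.
n(HBr) in the aliquot = 0.0008922 mol.
[diluted HBr] = 0.0008922 / 0.01011 = 0.08825 M.
Dilution factor = 250.0/19.10 = 13.09, so [stock] = 0.08825 x 13.09 = 1.16 M.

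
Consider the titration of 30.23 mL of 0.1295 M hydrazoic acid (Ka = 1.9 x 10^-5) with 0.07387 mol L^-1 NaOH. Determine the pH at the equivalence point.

8.70

n(HN3) = 0.1295 x 0.03023 = 0.003915 mol; V(NaOH) at equivalence = 0.003915/0.07387 = 0.05300 L.
At equivalence all the acid is converted to N3-; total volume = 0.03023 + 0.05300 = 0.08323 L, so [N3-] = 0.003915/0.08323 = 0.04704 M.
Kb = Kw/Ka = 1.0e-14 / 1.9 x 10^-5 = 5.26e-10.
[OH^-] = sqrt(Kb x [N3-]) = sqrt(5.26e-10 x 0.04704) = 4.98e-6 M.
pOH = 5.30, so pH = 14.00 - 5.30 = 8.70.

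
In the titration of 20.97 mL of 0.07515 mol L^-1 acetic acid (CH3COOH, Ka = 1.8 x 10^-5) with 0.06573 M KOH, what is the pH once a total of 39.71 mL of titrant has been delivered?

12.23

n(acid) = 0.07515 x 0.02097 = 0.001576 mol; n(KOH) added = 0.06573 x 0.03971 = 0.002610 mol.
Base is in excess by 0.002610 - 0.001576 = 0.001034 mol in a total volume of 0.06068 L.
[OH^-] = 0.001034/0.06068 = 0.01704 M, so pOH = 1.77 and pH = 14.00 - 1.77 = 12.23.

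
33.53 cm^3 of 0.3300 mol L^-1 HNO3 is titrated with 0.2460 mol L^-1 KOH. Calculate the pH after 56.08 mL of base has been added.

12.48

n(acid) = 0.3300 x 0.03353 = 0.01106 mol; n(KOH) added = 0.2460 x 0.05608 = 0.01380 mol.
Base is in excess by 0.01380 - 0.01106 = 0.002731 mol in a total volume of 0.08961 L.
[OH^-] = 0.002731/0.08961 = 0.03047 M, so pOH = 1.52 and pH = 14.00 - 1.52 = 12.48.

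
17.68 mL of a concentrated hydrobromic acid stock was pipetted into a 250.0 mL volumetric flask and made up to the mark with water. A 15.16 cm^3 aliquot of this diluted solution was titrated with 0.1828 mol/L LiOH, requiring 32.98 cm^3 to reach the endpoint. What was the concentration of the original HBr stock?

n(LiOH) = 0.1828 x 0.03298 = 0.006029 mol.
n(HBr) in the aliquot = 0.006029 mol.
[diluted HBr] = 0.006029 / 0.01516 = 0.3977 M.
Dilution factor = 250.0/17.68 = 14.14, so [stock] = 0.3977 x 14.14 = 5.62 M.

5.62 M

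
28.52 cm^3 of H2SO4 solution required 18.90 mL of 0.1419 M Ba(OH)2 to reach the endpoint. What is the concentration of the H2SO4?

0.0940 M

n(Ba(OH)2) delivered = 0.1419 x 0.01890 = 0.002682 mol.
For a 1:1 reaction, n(H2SO4) = 0.002682 mol.
[H2SO4] = 0.002682 mol / 0.02852 L = 0.0940 M.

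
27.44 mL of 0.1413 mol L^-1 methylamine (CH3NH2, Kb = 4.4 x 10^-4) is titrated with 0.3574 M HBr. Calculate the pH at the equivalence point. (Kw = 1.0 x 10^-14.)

n(CH3NH2) = 0.1413 x 0.02744 = 0.003877 mol; V(HBr) at equivalence = 0.003877/0.3574 = 0.01085 L.
At equivalence the base is fully converted to CH3NH3+; total volume = 0.03829 L, so [CH3NH3+] = 0.003877/0.03829 = 0.1013 M.
Ka(CH3NH3+) = Kw/Kb = 1.0e-14 / 4.4 x 10^-4 = 2.27e-11.
[H^+] = sqrt(Ka x [CH3NH3+]) = sqrt(2.27e-11 x 0.1013) = 1.52e-6 M.
pH = -log(1.52e-6) = 5.82.

5.82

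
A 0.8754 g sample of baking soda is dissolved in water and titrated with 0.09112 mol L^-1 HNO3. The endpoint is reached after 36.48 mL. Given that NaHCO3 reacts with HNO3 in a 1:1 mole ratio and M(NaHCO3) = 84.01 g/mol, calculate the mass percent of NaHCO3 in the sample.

31.9%

n(HNO3) = 0.09112 x 0.03648 = 0.003324 mol.
n(NaHCO3) = 0.003324 / 1 = 0.003324 mol.
mass of NaHCO3 = 0.003324 x 84.01 = 0.2793 g.
% purity = 0.2793 / 0.8754 x 100 = 31.9%.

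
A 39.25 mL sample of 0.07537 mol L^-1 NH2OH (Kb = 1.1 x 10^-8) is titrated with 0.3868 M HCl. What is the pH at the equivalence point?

n(NH2OH) = 0.07537 x 0.03925 = 0.002958 mol; V(HCl) at equivalence = 0.002958/0.3868 = 0.007648 L.
At equivalence the base is fully converted to NH3OH+; total volume = 0.04690 L, so [NH3OH+] = 0.002958/0.04690 = 0.06308 M.
Ka(NH3OH+) = Kw/Kb = 1.0e-14 / 1.1 x 10^-8 = 9.09e-7.
[H^+] = sqrt(Ka x [NH3OH+]) = sqrt(9.09e-7 x 0.06308) = 0.000239 M.
pH = -log(0.000239) = 3.62.

3.62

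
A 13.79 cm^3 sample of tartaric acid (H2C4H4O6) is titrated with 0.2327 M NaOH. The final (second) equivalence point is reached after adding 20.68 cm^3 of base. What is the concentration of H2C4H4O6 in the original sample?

n(NaOH) = 0.2327 x 0.02068 = 0.004812 mol.
At the final (second) equivalence point, 2 mol OH^- react per mol H2C4H4O6, so n(H2C4H4O6) = 0.004812 / 2 = 0.002406 mol.
[H2C4H4O6] = 0.002406 / 0.01379 L = 0.174 M.

0.174 M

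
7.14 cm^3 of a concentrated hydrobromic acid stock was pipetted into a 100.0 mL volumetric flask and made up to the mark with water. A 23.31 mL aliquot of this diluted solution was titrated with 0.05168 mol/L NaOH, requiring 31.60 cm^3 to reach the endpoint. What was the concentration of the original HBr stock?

n(NaOH) = 0.05168 x 0.03160 = 0.001633 mol.
n(HBr) in the aliquot = 0.001633 mol.
[diluted HBr] = 0.001633 / 0.02331 = 0.07006 M.
Dilution factor = 100.0/7.140 = 14.01, so [stock] = 0.07006 x 14.01 = 0.981 M.

0.981 M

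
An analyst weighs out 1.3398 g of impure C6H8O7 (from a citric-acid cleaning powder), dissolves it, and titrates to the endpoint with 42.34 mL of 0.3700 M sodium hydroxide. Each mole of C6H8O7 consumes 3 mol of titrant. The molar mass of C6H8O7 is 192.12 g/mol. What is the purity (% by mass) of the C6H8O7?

n(NaOH) = 0.3700 x 0.04234 = 0.01567 mol.
n(C6H8O7) = 0.01567 / 3 = 0.005222 mol.
mass of C6H8O7 = 0.005222 x 192.12 = 1.003 g.
% purity = 1.003 / 1.3398 x 100 = 74.9%.

74.9%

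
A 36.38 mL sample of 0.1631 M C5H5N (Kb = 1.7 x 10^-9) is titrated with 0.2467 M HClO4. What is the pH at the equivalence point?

n(C5H5N) = 0.1631 x 0.03638 = 0.005934 mol; V(HClO4) at equivalence = 0.005934/0.2467 = 0.02405 L.
At equivalence the base is fully converted to C5H5NH+; total volume = 0.06043 L, so [C5H5NH+] = 0.005934/0.06043 = 0.09819 M.
Ka(C5H5NH+) = Kw/Kb = 1.0e-14 / 1.7 x 10^-9 = 5.88e-6.
[H^+] = sqrt(Ka x [C5H5NH+]) = sqrt(5.88e-6 x 0.09819) = 0.000760 M.
pH = -log(0.000760) = 3.12.

3.12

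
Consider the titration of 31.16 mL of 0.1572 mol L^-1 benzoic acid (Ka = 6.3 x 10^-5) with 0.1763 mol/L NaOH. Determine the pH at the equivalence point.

8.56

n(C6H5COOH) = 0.1572 x 0.03116 = 0.004898 mol; V(NaOH) at equivalence = 0.004898/0.1763 = 0.02778 L.
At equivalence all the acid is converted to C6H5COO-; total volume = 0.03116 + 0.02778 = 0.05894 L, so [C6H5COO-] = 0.004898/0.05894 = 0.08310 M.
Kb = Kw/Ka = 1.0e-14 / 6.3 x 10^-5 = 1.59e-10.
[OH^-] = sqrt(Kb x [C6H5COO-]) = sqrt(1.59e-10 x 0.08310) = 3.63e-6 M.
pOH = 5.44, so pH = 14.00 - 5.44 = 8.56.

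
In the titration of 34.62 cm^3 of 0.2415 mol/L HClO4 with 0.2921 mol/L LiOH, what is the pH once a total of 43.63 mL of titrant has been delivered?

12.75

n(acid) = 0.2415 x 0.03462 = 0.008361 mol; n(LiOH) added = 0.2921 x 0.04363 = 0.01274 mol.
Base is in excess by 0.01274 - 0.008361 = 0.004384 mol in a total volume of 0.07825 L.
[OH^-] = 0.004384/0.07825 = 0.05602 M, so pOH = 1.25 and pH = 14.00 - 1.25 = 12.75.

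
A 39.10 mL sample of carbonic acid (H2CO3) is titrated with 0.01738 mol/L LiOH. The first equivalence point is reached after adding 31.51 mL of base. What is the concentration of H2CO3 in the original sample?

0.0140 M

n(LiOH) = 0.01738 x 0.03151 = 0.0005476 mol.
At the first equivalence point, 1 mol OH^- react per mol H2CO3, so n(H2CO3) = 0.0005476 / 1 = 0.0005476 mol.
[H2CO3] = 0.0005476 / 0.03910 L = 0.0140 M.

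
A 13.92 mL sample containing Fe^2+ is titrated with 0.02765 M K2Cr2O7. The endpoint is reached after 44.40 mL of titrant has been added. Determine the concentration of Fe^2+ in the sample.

n(K2Cr2O7) = 0.02765 x 0.04440 = 0.001228 mol.
From the balanced equation, 1 mol K2Cr2O7 reacts with 6 mol Fe^2+, so n(Fe^2+) = 0.001228 x 6/1 = 0.007366 mol.
[Fe^2+] = 0.007366 / 0.01392 L = 0.529 M.

0.529 M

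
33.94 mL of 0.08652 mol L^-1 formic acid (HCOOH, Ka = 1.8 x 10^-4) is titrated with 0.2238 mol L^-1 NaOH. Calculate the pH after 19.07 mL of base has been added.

12.40

n(acid) = 0.08652 x 0.03394 = 0.002936 mol; n(NaOH) added = 0.2238 x 0.01907 = 0.004268 mol.
Base is in excess by 0.004268 - 0.002936 = 0.001331 mol in a total volume of 0.05301 L.
[OH^-] = 0.001331/0.05301 = 0.02512 M, so pOH = 1.60 and pH = 14.00 - 1.60 = 12.40.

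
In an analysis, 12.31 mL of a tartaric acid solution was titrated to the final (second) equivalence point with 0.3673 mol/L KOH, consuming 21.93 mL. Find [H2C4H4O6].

n(KOH) = 0.3673 x 0.02193 = 0.008055 mol.
At the final (second) equivalence point, 2 mol OH^- react per mol H2C4H4O6, so n(H2C4H4O6) = 0.008055 / 2 = 0.004027 mol.
[H2C4H4O6] = 0.004027 / 0.01231 L = 0.327 M.

0.327 M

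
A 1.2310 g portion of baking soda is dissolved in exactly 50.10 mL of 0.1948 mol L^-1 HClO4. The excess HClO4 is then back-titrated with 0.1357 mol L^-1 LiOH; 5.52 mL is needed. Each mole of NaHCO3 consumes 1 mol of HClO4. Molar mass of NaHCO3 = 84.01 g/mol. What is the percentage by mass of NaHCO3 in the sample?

Total n(HClO4) added = 0.1948 x 0.05010 = 0.009759 mol.
n(LiOH) used = 0.1357 x 0.005520 = 0.0007491 mol, which equals the excess n(HClO4).
So n(HClO4) consumed by the sample = 0.009759 - 0.0007491 = 0.009010 mol.
n(NaHCO3) = 0.009010 / 1 = 0.009010 mol.
mass NaHCO3 = 0.009010 x 84.01 = 0.7570 g, so %NaHCO3 = 0.7570/1.2310 x 100 = 61.5%.

61.5%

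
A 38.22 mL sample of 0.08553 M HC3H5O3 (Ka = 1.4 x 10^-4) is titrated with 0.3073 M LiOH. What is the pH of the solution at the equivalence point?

8.34

n(HC3H5O3) = 0.08553 x 0.03822 = 0.003269 mol; V(LiOH) at equivalence = 0.003269/0.3073 = 0.01064 L.
At equivalence all the acid is converted to C3H5O3-; total volume = 0.03822 + 0.01064 = 0.04886 L, so [C3H5O3-] = 0.003269/0.04886 = 0.06691 M.
Kb = Kw/Ka = 1.0e-14 / 1.4 x 10^-4 = 7.14e-11.
[OH^-] = sqrt(Kb x [C3H5O3-]) = sqrt(7.14e-11 x 0.06691) = 2.19e-6 M.
pOH = 5.66, so pH = 14.00 - 5.66 = 8.34.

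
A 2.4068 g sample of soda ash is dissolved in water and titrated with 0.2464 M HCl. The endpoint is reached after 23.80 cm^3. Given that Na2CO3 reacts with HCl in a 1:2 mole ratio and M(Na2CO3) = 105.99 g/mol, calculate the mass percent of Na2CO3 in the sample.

n(HCl) = 0.2464 x 0.02380 = 0.005864 mol.
n(Na2CO3) = 0.005864 / 2 = 0.002932 mol.
mass of Na2CO3 = 0.002932 x 105.99 = 0.3108 g.
% purity = 0.3108 / 2.4068 x 100 = 12.9%.

12.9%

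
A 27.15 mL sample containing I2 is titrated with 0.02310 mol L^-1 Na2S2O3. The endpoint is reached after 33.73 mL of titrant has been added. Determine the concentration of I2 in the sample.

n(Na2S2O3) = 0.02310 x 0.03373 = 0.0007792 mol.
From the balanced equation, 2 mol Na2S2O3 reacts with 1 mol I2, so n(I2) = 0.0007792 x 1/2 = 0.0003896 mol.
[I2] = 0.0003896 / 0.02715 L = 0.0143 M.

0.0143 M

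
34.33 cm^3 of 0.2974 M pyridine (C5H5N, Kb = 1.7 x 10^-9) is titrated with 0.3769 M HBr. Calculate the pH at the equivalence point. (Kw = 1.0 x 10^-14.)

n(C5H5N) = 0.2974 x 0.03433 = 0.01021 mol; V(HBr) at equivalence = 0.01021/0.3769 = 0.02709 L.
At equivalence the base is fully converted to C5H5NH+; total volume = 0.06142 L, so [C5H5NH+] = 0.01021/0.06142 = 0.1662 M.
Ka(C5H5NH+) = Kw/Kb = 1.0e-14 / 1.7 x 10^-9 = 5.88e-6.
[H^+] = sqrt(Ka x [C5H5NH+]) = sqrt(5.88e-6 x 0.1662) = 0.000989 M.
pH = -log(0.000989) = 3.00.

3.00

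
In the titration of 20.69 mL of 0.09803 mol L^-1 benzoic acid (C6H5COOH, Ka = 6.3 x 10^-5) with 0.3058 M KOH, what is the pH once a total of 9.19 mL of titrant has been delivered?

n(acid) = 0.09803 x 0.02069 = 0.002028 mol; n(KOH) added = 0.3058 x 0.009190 = 0.002810 mol.
Base is in excess by 0.002810 - 0.002028 = 0.0007821 mol in a total volume of 0.02988 L.
[OH^-] = 0.0007821/0.02988 = 0.02617 M, so pOH = 1.58 and pH = 14.00 - 1.58 = 12.42.

12.42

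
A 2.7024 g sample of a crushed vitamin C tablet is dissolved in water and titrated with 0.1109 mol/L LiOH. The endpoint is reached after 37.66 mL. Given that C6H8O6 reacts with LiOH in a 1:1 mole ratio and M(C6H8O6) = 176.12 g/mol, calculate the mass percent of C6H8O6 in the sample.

n(LiOH) = 0.1109 x 0.03766 = 0.004176 mol.
n(C6H8O6) = 0.004176 / 1 = 0.004176 mol.
mass of C6H8O6 = 0.004176 x 176.12 = 0.7356 g.
% purity = 0.7356 / 2.7024 x 100 = 27.2%.

27.2%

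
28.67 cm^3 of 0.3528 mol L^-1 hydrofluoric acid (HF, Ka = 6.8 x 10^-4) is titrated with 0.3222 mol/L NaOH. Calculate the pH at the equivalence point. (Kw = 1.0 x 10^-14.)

8.20

n(HF) = 0.3528 x 0.02867 = 0.01011 mol; V(NaOH) at equivalence = 0.01011/0.3222 = 0.03139 L.
At equivalence all the acid is converted to F-; total volume = 0.02867 + 0.03139 = 0.06006 L, so [F-] = 0.01011/0.06006 = 0.1684 M.
Kb = Kw/Ka = 1.0e-14 / 6.8 x 10^-4 = 1.47e-11.
[OH^-] = sqrt(Kb x [F-]) = sqrt(1.47e-11 x 0.1684) = 1.57e-6 M.
pOH = 5.80, so pH = 14.00 - 5.80 = 8.20.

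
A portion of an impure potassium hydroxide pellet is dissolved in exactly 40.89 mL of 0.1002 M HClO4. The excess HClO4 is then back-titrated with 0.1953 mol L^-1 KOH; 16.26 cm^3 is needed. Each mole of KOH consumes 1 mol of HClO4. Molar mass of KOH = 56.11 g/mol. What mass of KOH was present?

0.0517 g

Total n(HClO4) added = 0.1002 x 0.04089 = 0.004097 mol.
n(KOH) used = 0.1953 x 0.01626 = 0.003176 mol, which equals the excess n(HClO4).
So n(HClO4) consumed by the sample = 0.004097 - 0.003176 = 0.0009216 mol.
n(KOH) = 0.0009216 / 1 = 0.0009216 mol.
mass = 0.0009216 mol x 56.11 g/mol = 0.0517 g.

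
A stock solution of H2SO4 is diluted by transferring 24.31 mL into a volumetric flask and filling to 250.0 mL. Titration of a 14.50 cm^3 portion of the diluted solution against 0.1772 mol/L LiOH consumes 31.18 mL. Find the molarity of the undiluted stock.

1.96 M

n(LiOH) = 0.1772 x 0.03118 = 0.005525 mol.
n(H2SO4) in the aliquot = 0.005525 x 1/2 = 0.002763 mol.
[diluted H2SO4] = 0.002763 / 0.01450 = 0.1905 M.
Dilution factor = 250.0/24.31 = 10.28, so [stock] = 0.1905 x 10.28 = 1.96 M.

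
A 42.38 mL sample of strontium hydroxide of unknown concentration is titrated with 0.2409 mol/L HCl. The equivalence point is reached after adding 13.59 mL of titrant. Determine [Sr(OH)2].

n(HCl) delivered = 0.2409 x 0.01359 = 0.003274 mol.
The reaction is 1 Sr(OH)2 + 2 HCl, so n(Sr(OH)2) = 0.003274 x 1/2 = 0.001637 mol.
[Sr(OH)2] = 0.001637 mol / 0.04238 L = 0.0386 M.

0.0386 M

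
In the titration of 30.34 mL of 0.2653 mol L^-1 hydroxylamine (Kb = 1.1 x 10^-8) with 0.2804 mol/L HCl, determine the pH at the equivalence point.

n(NH2OH) = 0.2653 x 0.03034 = 0.008049 mol; V(HCl) at equivalence = 0.008049/0.2804 = 0.02871 L.
At equivalence the base is fully converted to NH3OH+; total volume = 0.05905 L, so [NH3OH+] = 0.008049/0.05905 = 0.1363 M.
Ka(NH3OH+) = Kw/Kb = 1.0e-14 / 1.1 x 10^-8 = 9.09e-7.
[H^+] = sqrt(Ka x [NH3OH+]) = sqrt(9.09e-7 x 0.1363) = 0.000352 M.
pH = -log(0.000352) = 3.45.

3.45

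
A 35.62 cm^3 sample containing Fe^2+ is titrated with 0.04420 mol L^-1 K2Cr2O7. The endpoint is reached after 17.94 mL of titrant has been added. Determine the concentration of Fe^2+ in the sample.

0.134 M

n(K2Cr2O7) = 0.04420 x 0.01794 = 0.0007929 mol.
From the balanced equation, 1 mol K2Cr2O7 reacts with 6 mol Fe^2+, so n(Fe^2+) = 0.0007929 x 6/1 = 0.004758 mol.
[Fe^2+] = 0.004758 / 0.03562 L = 0.134 M.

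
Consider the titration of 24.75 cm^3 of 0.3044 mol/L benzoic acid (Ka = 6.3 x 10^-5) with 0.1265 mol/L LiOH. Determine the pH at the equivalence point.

n(C6H5COOH) = 0.3044 x 0.02475 = 0.007534 mol; V(LiOH) at equivalence = 0.007534/0.1265 = 0.05956 L.
At equivalence all the acid is converted to C6H5COO-; total volume = 0.02475 + 0.05956 = 0.08431 L, so [C6H5COO-] = 0.007534/0.08431 = 0.08936 M.
Kb = Kw/Ka = 1.0e-14 / 6.3 x 10^-5 = 1.59e-10.
[OH^-] = sqrt(Kb x [C6H5COO-]) = sqrt(1.59e-10 x 0.08936) = 3.77e-6 M.
pOH = 5.42, so pH = 14.00 - 5.42 = 8.58.

8.58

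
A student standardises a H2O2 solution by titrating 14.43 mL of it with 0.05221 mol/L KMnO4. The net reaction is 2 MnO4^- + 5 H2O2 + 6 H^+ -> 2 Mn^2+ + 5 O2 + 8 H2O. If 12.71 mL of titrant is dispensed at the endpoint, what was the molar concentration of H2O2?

n(KMnO4) = 0.05221 x 0.01271 = 0.0006636 mol.
From the balanced equation, 2 mol KMnO4 reacts with 5 mol H2O2, so n(H2O2) = 0.0006636 x 5/2 = 0.001659 mol.
[H2O2] = 0.001659 / 0.01443 L = 0.115 M.

0.115 M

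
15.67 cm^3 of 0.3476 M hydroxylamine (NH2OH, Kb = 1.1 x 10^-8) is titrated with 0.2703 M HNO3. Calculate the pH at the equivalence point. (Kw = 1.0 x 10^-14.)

3.43

n(NH2OH) = 0.3476 x 0.01567 = 0.005447 mol; V(HNO3) at equivalence = 0.005447/0.2703 = 0.02015 L.
At equivalence the base is fully converted to NH3OH+; total volume = 0.03582 L, so [NH3OH+] = 0.005447/0.03582 = 0.1521 M.
Ka(NH3OH+) = Kw/Kb = 1.0e-14 / 1.1 x 10^-8 = 9.09e-7.
[H^+] = sqrt(Ka x [NH3OH+]) = sqrt(9.09e-7 x 0.1521) = 0.000372 M.
pH = -log(0.000372) = 3.43.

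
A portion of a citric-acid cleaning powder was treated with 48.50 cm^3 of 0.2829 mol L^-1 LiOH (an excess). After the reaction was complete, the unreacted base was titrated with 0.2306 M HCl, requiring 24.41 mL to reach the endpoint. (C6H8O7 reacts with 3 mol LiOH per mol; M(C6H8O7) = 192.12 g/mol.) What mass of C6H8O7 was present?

Total n(LiOH) added = 0.2829 x 0.04850 = 0.01372 mol.
n(HCl) used = 0.2306 x 0.02441 = 0.005629 mol, which equals the excess n(LiOH).
So n(LiOH) consumed by the sample = 0.01372 - 0.005629 = 0.008092 mol.
n(C6H8O7) = 0.008092 / 3 = 0.002697 mol.
mass = 0.002697 mol x 192.12 g/mol = 0.518 g.

0.518 g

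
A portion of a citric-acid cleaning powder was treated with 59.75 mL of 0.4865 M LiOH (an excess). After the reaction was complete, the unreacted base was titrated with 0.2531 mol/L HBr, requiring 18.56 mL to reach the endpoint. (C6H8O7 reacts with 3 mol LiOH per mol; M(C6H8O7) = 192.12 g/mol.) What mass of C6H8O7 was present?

Total n(LiOH) added = 0.4865 x 0.05975 = 0.02907 mol.
n(HBr) used = 0.2531 x 0.01856 = 0.004698 mol, which equals the excess n(LiOH).
So n(LiOH) consumed by the sample = 0.02907 - 0.004698 = 0.02437 mol.
n(C6H8O7) = 0.02437 / 3 = 0.008124 mol.
mass = 0.008124 mol x 192.12 g/mol = 1.56 g.

1.56 g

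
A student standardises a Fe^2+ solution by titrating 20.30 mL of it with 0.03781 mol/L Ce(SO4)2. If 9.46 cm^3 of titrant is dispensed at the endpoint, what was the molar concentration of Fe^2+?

0.0176 M

n(Ce(SO4)2) = 0.03781 x 0.009460 = 0.0003577 mol.
From the balanced equation, 1 mol Ce(SO4)2 reacts with 1 mol Fe^2+, so n(Fe^2+) = 0.0003577 x 1/1 = 0.0003577 mol.
[Fe^2+] = 0.0003577 / 0.02030 L = 0.0176 M.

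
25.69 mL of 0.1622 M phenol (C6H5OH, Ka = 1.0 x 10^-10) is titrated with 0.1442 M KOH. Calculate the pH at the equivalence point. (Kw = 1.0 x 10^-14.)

11.44

n(C6H5OH) = 0.1622 x 0.02569 = 0.004167 mol; V(KOH) at equivalence = 0.004167/0.1442 = 0.02890 L.
At equivalence all the acid is converted to C6H5O-; total volume = 0.02569 + 0.02890 = 0.05459 L, so [C6H5O-] = 0.004167/0.05459 = 0.07634 M.
Kb = Kw/Ka = 1.0e-14 / 1.0 x 10^-10 = 0.000100.
[OH^-] = sqrt(Kb x [C6H5O-]) = sqrt(0.000100 x 0.07634) = 0.00276 M.
pOH = 2.56, so pH = 14.00 - 2.56 = 11.44.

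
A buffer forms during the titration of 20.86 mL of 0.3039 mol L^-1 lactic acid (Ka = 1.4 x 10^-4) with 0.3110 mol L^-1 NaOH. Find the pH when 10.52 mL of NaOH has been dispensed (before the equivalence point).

3.88

Initial n(HC3H5O3) = 0.3039 x 0.02086 = 0.006339 mol.
n(NaOH) added = 0.3110 x 0.01052 = 0.003272 mol, converting that many moles of HC3H5O3 to C3H5O3-.
Remaining n(HC3H5O3) = 0.003068 mol; n(C3H5O3-) = 0.003272 mol.
By Henderson-Hasselbalch, pH = pKa + log([A^-]/[HA]) = 3.85 + log(0.003272/0.003068) = 3.85 + (+0.03) = 3.88.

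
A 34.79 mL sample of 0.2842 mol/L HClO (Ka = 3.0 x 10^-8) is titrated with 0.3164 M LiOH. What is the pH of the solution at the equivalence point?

10.35

n(HClO) = 0.2842 x 0.03479 = 0.009887 mol; V(LiOH) at equivalence = 0.009887/0.3164 = 0.03125 L.
At equivalence all the acid is converted to ClO-; total volume = 0.03479 + 0.03125 = 0.06604 L, so [ClO-] = 0.009887/0.06604 = 0.1497 M.
Kb = Kw/Ka = 1.0e-14 / 3.0 x 10^-8 = 3.33e-7.
[OH^-] = sqrt(Kb x [ClO-]) = sqrt(3.33e-7 x 0.1497) = 0.000223 M.
pOH = 3.65, so pH = 14.00 - 3.65 = 10.35.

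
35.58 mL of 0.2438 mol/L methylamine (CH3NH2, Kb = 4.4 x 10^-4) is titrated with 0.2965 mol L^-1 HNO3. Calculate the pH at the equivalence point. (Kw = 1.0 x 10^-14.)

n(CH3NH2) = 0.2438 x 0.03558 = 0.008674 mol; V(HNO3) at equivalence = 0.008674/0.2965 = 0.02926 L.
At equivalence the base is fully converted to CH3NH3+; total volume = 0.06484 L, so [CH3NH3+] = 0.008674/0.06484 = 0.1338 M.
Ka(CH3NH3+) = Kw/Kb = 1.0e-14 / 4.4 x 10^-4 = 2.27e-11.
[H^+] = sqrt(Ka x [CH3NH3+]) = sqrt(2.27e-11 x 0.1338) = 1.74e-6 M.
pH = -log(1.74e-6) = 5.76.

5.76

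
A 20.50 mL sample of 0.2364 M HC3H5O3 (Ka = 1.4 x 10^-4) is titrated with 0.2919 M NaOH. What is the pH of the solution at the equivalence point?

n(HC3H5O3) = 0.2364 x 0.02050 = 0.004846 mol; V(NaOH) at equivalence = 0.004846/0.2919 = 0.01660 L.
At equivalence all the acid is converted to C3H5O3-; total volume = 0.02050 + 0.01660 = 0.03710 L, so [C3H5O3-] = 0.004846/0.03710 = 0.1306 M.
Kb = Kw/Ka = 1.0e-14 / 1.4 x 10^-4 = 7.14e-11.
[OH^-] = sqrt(Kb x [C3H5O3-]) = sqrt(7.14e-11 x 0.1306) = 3.05e-6 M.
pOH = 5.52, so pH = 14.00 - 5.52 = 8.48.

8.48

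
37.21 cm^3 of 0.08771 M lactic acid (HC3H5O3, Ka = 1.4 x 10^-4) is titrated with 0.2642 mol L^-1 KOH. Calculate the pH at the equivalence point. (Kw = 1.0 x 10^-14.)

8.34

n(HC3H5O3) = 0.08771 x 0.03721 = 0.003264 mol; V(KOH) at equivalence = 0.003264/0.2642 = 0.01235 L.
At equivalence all the acid is converted to C3H5O3-; total volume = 0.03721 + 0.01235 = 0.04956 L, so [C3H5O3-] = 0.003264/0.04956 = 0.06585 M.
Kb = Kw/Ka = 1.0e-14 / 1.4 x 10^-4 = 7.14e-11.
[OH^-] = sqrt(Kb x [C3H5O3-]) = sqrt(7.14e-11 x 0.06585) = 2.17e-6 M.
pOH = 5.66, so pH = 14.00 - 5.66 = 8.34.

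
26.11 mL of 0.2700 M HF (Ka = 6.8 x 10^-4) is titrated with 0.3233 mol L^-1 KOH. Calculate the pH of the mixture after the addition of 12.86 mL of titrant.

Initial n(HF) = 0.2700 x 0.02611 = 0.007050 mol.
n(KOH) added = 0.3233 x 0.01286 = 0.004158 mol, converting that many moles of HF to F-.
Remaining n(HF) = 0.002892 mol; n(F-) = 0.004158 mol.
By Henderson-Hasselbalch, pH = pKa + log([A^-]/[HA]) = 3.17 + log(0.004158/0.002892) = 3.17 + (+0.16) = 3.33.

3.33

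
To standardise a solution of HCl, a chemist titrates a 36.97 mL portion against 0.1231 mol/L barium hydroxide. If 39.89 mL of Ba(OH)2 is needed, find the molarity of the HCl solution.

0.266 M

n(Ba(OH)2) delivered = 0.1231 x 0.03989 = 0.004910 mol.
The reaction is 2 HCl + 1 Ba(OH)2, so n(HCl) = 0.004910 x 2/1 = 0.009821 mol.
[HCl] = 0.009821 mol / 0.03697 L = 0.266 M.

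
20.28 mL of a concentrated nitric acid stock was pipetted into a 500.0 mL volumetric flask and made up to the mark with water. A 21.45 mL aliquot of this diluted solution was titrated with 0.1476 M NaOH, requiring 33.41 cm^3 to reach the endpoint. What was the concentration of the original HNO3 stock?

5.67 M

n(NaOH) = 0.1476 x 0.03341 = 0.004931 mol.
n(HNO3) in the aliquot = 0.004931 mol.
[diluted HNO3] = 0.004931 / 0.02145 = 0.2299 M.
Dilution factor = 500.0/20.28 = 24.65, so [stock] = 0.2299 x 24.65 = 5.67 M.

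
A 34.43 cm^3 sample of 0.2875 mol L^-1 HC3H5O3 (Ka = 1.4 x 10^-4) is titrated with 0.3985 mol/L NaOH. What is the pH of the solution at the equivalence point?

n(HC3H5O3) = 0.2875 x 0.03443 = 0.009899 mol; V(NaOH) at equivalence = 0.009899/0.3985 = 0.02484 L.
At equivalence all the acid is converted to C3H5O3-; total volume = 0.03443 + 0.02484 = 0.05927 L, so [C3H5O3-] = 0.009899/0.05927 = 0.1670 M.
Kb = Kw/Ka = 1.0e-14 / 1.4 x 10^-4 = 7.14e-11.
[OH^-] = sqrt(Kb x [C3H5O3-]) = sqrt(7.14e-11 x 0.1670) = 3.45e-6 M.
pOH = 5.46, so pH = 14.00 - 5.46 = 8.54.

8.54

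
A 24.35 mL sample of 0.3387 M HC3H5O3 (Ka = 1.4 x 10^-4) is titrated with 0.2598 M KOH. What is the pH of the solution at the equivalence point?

8.51

n(HC3H5O3) = 0.3387 x 0.02435 = 0.008247 mol; V(KOH) at equivalence = 0.008247/0.2598 = 0.03174 L.
At equivalence all the acid is converted to C3H5O3-; total volume = 0.02435 + 0.03174 = 0.05609 L, so [C3H5O3-] = 0.008247/0.05609 = 0.1470 M.
Kb = Kw/Ka = 1.0e-14 / 1.4 x 10^-4 = 7.14e-11.
[OH^-] = sqrt(Kb x [C3H5O3-]) = sqrt(7.14e-11 x 0.1470) = 3.24e-6 M.
pOH = 5.49, so pH = 14.00 - 5.49 = 8.51.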